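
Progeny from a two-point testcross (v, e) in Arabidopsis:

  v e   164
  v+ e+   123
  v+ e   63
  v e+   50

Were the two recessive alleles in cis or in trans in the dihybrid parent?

cis

The two most frequent classes are v+ e+ (123) and v e (164); these are the parental (non-recombinant) types.
So the F1 carried v+ e+ on one chromosome and v e on the other — the recessive alleles are on the same chromosome (cis / coupling).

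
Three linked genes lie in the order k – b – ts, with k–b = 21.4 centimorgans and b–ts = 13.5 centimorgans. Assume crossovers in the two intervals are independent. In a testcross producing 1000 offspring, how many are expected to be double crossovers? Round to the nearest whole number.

Map distances give recombination frequencies of 0.214 and 0.135 for the two intervals.
With no interference, expected double-crossover frequency = 0.214 × 0.135 = 0.02889.
Expected number = 0.02889 × 1000 = 28.89 ≈ 29.

29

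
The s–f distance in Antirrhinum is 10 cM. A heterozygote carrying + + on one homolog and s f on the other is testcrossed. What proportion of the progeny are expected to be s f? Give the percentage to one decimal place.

45.0%

A map distance of 10 cM corresponds to a recombination frequency of 0.100.
The F1 is + + / s f, so s f is a parental gamete class with expected frequency (1 − r)/2 = 0.900/2 = 0.4500.
That is 0.4500 = 45.0% of the progeny.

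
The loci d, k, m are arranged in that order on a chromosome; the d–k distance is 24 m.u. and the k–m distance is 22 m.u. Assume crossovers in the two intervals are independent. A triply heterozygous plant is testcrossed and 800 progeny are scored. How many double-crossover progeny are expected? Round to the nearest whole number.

42

Map distances give recombination frequencies of 0.240 and 0.220 for the two intervals.
With no interference, expected double-crossover frequency = 0.240 × 0.220 = 0.05280.
Expected number = 0.05280 × 800 = 42.24 ≈ 42.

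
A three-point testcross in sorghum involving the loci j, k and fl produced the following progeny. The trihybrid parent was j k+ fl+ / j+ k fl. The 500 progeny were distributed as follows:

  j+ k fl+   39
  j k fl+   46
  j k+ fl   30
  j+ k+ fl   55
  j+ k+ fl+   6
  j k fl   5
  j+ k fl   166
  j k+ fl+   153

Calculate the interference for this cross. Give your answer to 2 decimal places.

0.39

The two rarest classes, j+ k+ fl+ and j k fl, are the double crossovers. Comparing them with the parentals, only the j allele has switched, so j is the middle locus and the order is k – j – fl.
k–j: (101 + 11)/500 = 0.2240; j–fl: (69 + 11)/500 = 0.1600.
Expected DCO frequency = 0.2240 × 0.1600 ≈ 0.03584; observed = 11/500 ≈ 0.02200.
Coefficient of coincidence = 0.02200/0.03584 ≈ 0.61; interference = 1 − 0.61 = 0.39.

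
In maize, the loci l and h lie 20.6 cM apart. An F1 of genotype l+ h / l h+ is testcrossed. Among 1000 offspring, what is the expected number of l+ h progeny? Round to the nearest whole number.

397

A map distance of 20.6 cM corresponds to a recombination frequency of 0.206.
The F1 is l+ h / l h+, so l+ h is a parental gamete class with expected frequency (1 − r)/2 = 0.794/2 = 0.3970.
Expected number = 0.3970 × 1000 = 397.00 ≈ 397.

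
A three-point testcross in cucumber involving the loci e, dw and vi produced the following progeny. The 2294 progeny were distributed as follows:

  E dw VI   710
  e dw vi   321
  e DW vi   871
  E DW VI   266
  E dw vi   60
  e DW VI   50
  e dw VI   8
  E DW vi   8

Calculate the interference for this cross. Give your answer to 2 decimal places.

The two most frequent reciprocal classes, e DW vi and E dw VI, are the parental types, so the F1 was e DW vi / E dw VI.
The two rarest classes, E DW vi and e dw VI, are the double crossovers. Comparing them with the parentals, only the e allele has switched, so e is the middle locus and the order is vi – e – dw.
vi–e: (110 + 16)/2294 = 0.0549; e–dw: (587 + 16)/2294 = 0.2629.
Expected DCO frequency = 0.0549 × 0.2629 ≈ 0.01443; observed = 16/2294 ≈ 0.00697.
Coefficient of coincidence = 0.00697/0.01443 ≈ 0.48; interference = 1 − 0.48 = 0.52.

0.52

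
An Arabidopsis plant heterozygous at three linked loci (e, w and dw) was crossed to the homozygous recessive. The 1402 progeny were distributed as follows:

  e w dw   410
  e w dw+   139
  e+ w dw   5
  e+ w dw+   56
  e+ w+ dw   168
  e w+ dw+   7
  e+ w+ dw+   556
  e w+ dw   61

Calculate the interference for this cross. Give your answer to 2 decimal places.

0.59

The two most frequent reciprocal classes, e w dw and e+ w+ dw+, are the parental types, so the F1 was e w dw / e+ w+ dw+.
The two rarest classes, e+ w dw and e w+ dw+, are the double crossovers. Comparing them with the parentals, only the e allele has switched, so e is the middle locus and the order is w – e – dw.
w–e: (117 + 12)/1402 = 0.0920; e–dw: (307 + 12)/1402 = 0.2275.
Expected DCO frequency = 0.0920 × 0.2275 ≈ 0.02093; observed = 12/1402 ≈ 0.00856.
Coefficient of coincidence = 0.00856/0.02093 ≈ 0.41; interference = 1 − 0.41 = 0.59.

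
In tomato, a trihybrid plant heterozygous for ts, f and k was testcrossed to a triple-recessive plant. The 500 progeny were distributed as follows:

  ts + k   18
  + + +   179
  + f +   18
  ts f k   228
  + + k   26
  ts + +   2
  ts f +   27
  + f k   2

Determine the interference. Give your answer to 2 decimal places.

The two most frequent reciprocal classes, ts f k and + + +, are the parental types, so the F1 was ts f k / + + +.
The two rarest classes, + f k and ts + +, are the double crossovers. Comparing them with the parentals, only the ts allele has switched, so ts is the middle locus and the order is f – ts – k.
f–ts: (36 + 4)/500 = 0.0800; ts–k: (53 + 4)/500 = 0.1140.
Expected DCO frequency = 0.0800 × 0.1140 ≈ 0.00912; observed = 4/500 ≈ 0.00800.
Coefficient of coincidence = 0.00800/0.00912 ≈ 0.88; interference = 1 − 0.88 = 0.12.

0.12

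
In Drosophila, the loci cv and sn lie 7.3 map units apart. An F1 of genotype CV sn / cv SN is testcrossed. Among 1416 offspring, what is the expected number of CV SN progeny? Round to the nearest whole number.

A map distance of 7.3 map units corresponds to a recombination frequency of 0.073.
The F1 is CV sn / cv SN, so CV SN is a recombinant gamete class with expected frequency r/2 = 0.073/2 = 0.0365.
Expected number = 0.0365 × 1416 = 51.68 ≈ 52.

52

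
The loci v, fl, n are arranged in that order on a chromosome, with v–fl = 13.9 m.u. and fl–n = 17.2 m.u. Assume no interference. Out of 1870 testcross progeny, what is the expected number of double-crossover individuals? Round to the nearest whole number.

Map distances give recombination frequencies of 0.139 and 0.172 for the two intervals.
With no interference, expected double-crossover frequency = 0.139 × 0.172 = 0.02391.
Expected number = 0.02391 × 1870 = 44.71 ≈ 45.

45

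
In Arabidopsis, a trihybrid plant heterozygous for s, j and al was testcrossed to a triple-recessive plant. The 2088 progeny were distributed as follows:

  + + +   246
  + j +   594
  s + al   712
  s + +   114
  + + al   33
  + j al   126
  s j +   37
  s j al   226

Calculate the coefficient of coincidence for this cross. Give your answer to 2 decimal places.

0.87

The two most frequent reciprocal classes, s + al and + j +, are the parental types, so the F1 was s + al / + j +.
The two rarest classes, + + al and s j +, are the double crossovers. Comparing them with the parentals, only the s allele has switched, so s is the middle locus and the order is j – s – al.
j–s: (472 + 70)/2088 = 0.2596; s–al: (240 + 70)/2088 = 0.1485.
Expected DCO frequency = 0.2596 × 0.1485 ≈ 0.03855; observed = 70/2088 ≈ 0.03352.
Coefficient of coincidence = 0.03352/0.03855 ≈ 0.87.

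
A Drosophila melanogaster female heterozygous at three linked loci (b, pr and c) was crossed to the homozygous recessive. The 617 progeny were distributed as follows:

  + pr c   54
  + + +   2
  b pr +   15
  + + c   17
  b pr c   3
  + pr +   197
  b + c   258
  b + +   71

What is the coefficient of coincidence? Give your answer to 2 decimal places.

The two most frequent reciprocal classes, b + c and + pr +, are the parental types, so the F1 was b + c / + pr +.
The two rarest classes, b pr c and + + +, are the double crossovers. Comparing them with the parentals, only the pr allele has switched, so pr is the middle locus and the order is b – pr – c.
b–pr: (32 + 5)/617 = 0.0600; pr–c: (125 + 5)/617 = 0.2107.
Expected DCO frequency = 0.0600 × 0.2107 ≈ 0.01264; observed = 5/617 ≈ 0.00810.
Coefficient of coincidence = 0.00810/0.01264 ≈ 0.64.

0.64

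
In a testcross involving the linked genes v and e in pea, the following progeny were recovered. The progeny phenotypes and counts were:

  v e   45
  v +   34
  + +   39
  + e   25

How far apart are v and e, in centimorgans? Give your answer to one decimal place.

41.3 centimorgans

The two most frequent classes, + + (39) and v e (45), are the parental types, so the F1 was + + / v e.
The recombinant classes are + e and v +: 25 + 34 = 59.
Recombination frequency = 59/143 = 0.4126 ≈ 41.3%, i.e. 41.3 centimorgans.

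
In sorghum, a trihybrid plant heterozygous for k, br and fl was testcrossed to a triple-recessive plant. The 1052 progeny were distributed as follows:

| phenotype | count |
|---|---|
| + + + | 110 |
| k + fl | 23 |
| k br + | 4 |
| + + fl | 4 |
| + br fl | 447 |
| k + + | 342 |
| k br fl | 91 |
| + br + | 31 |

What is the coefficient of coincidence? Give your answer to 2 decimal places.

0.65

The two most frequent reciprocal classes, k + + and + br fl, are the parental types, so the F1 was k + + / + br fl.
The two rarest classes, k br + and + + fl, are the double crossovers. Comparing them with the parentals, only the br allele has switched, so br is the middle locus and the order is fl – br – k.
fl–br: (54 + 8)/1052 = 0.0589; br–k: (201 + 8)/1052 = 0.1987.
Expected DCO frequency = 0.0589 × 0.1987 ≈ 0.01170; observed = 8/1052 ≈ 0.00760.
Coefficient of coincidence = 0.00760/0.01170 ≈ 0.65.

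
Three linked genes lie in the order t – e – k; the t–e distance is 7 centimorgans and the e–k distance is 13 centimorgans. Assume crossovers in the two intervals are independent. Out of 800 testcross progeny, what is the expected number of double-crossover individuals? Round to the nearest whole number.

7

Map distances give recombination frequencies of 0.070 and 0.130 for the two intervals.
With no interference, expected double-crossover frequency = 0.070 × 0.130 = 0.00910.
Expected number = 0.00910 × 800 = 7.28 ≈ 7.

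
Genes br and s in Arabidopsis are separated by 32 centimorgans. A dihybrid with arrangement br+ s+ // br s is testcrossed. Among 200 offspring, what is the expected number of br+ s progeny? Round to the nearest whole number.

32

A map distance of 32 centimorgans corresponds to a recombination frequency of 0.320.
The F1 is br+ s+ / br s, so br+ s is a recombinant gamete class with expected frequency r/2 = 0.320/2 = 0.1600.
Expected number = 0.1600 × 200 = 32.00 ≈ 32.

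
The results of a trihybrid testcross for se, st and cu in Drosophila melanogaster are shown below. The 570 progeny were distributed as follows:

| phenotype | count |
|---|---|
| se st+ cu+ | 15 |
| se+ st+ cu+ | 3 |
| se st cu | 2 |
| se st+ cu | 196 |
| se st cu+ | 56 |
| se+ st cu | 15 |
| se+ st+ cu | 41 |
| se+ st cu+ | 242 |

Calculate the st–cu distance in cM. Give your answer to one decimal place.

6.1 cM

The two most frequent reciprocal classes, se st+ cu and se+ st cu+, are the parental types, so the F1 was se st+ cu / se+ st cu+.
The two rarest classes, se st cu and se+ st+ cu+, are the double crossovers. Comparing them with the parentals, only the st allele has switched, so st is the middle locus and the order is se – st – cu.
Crossovers in the st–cu interval produce the single-crossover classes se st+ cu+ and se+ st cu (15 + 15 = 30) plus the double crossovers (5).
RF(st–cu) = (30 + 5) / 570 = 35/570 = 0.0614 → 6.1 cM.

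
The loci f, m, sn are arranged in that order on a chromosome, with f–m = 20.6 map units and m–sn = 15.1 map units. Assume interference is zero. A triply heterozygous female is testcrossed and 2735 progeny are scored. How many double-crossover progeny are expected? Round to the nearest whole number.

Map distances give recombination frequencies of 0.206 and 0.151 for the two intervals.
With no interference, expected double-crossover frequency = 0.206 × 0.151 = 0.03111.
Expected number = 0.03111 × 2735 = 85.07 ≈ 85.

85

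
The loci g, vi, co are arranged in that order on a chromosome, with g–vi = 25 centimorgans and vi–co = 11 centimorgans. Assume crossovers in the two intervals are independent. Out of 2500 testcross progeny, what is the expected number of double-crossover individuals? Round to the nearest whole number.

69

Map distances give recombination frequencies of 0.250 and 0.110 for the two intervals.
With no interference, expected double-crossover frequency = 0.250 × 0.110 = 0.02750.
Expected number = 0.02750 × 2500 = 68.75 ≈ 69.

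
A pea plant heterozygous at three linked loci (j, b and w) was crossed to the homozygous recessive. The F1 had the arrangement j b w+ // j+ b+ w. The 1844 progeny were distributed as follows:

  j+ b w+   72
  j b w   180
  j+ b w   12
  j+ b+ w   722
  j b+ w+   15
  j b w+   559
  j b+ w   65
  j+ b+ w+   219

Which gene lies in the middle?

b

The two rarest classes, j b+ w+ and j+ b w, are the double crossovers. Comparing them with the parentals, only the b allele has switched, so b is the middle locus and the order is w – b – j.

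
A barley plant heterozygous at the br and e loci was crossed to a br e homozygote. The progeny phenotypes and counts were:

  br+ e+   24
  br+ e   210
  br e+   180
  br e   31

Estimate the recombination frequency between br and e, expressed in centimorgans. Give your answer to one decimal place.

The two most frequent classes, br+ e (210) and br e+ (180), are the parental types, so the F1 was br+ e / br e+.
The recombinant classes are br+ e+ and br e: 24 + 31 = 55.
Recombination frequency = 55/445 = 0.1236 ≈ 12.4%, i.e. 12.4 centimorgans.

12.4 centimorgans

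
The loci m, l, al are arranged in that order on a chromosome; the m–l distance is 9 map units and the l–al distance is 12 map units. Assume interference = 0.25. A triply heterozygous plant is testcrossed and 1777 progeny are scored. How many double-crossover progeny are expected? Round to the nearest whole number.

14

Map distances give recombination frequencies of 0.090 and 0.120 for the two intervals.
With interference 0.25 (so coincidence = 0.75), expected double-crossover frequency = 0.090 × 0.120 × 0.75 = 0.00810.
Expected number = 0.00810 × 1777 = 14.39 ≈ 14.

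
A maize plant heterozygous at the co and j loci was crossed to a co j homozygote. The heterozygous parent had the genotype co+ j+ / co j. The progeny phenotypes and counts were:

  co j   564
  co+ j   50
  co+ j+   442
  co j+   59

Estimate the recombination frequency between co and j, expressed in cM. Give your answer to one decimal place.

9.8 cM

The recombinant classes are co+ j and co j+: 50 + 59 = 109.
Recombination frequency = 109/1115 = 0.0978 ≈ 9.8%, i.e. 9.8 cM.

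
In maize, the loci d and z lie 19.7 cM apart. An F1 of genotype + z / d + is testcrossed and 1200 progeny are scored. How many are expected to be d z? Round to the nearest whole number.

118

A map distance of 19.7 cM corresponds to a recombination frequency of 0.197.
The F1 is + z / d +, so d z is a recombinant gamete class with expected frequency r/2 = 0.197/2 = 0.0985.
Expected number = 0.0985 × 1200 = 118.20 ≈ 118.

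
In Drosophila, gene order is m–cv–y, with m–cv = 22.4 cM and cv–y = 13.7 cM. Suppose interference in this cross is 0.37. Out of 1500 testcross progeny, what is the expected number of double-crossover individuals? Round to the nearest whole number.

Map distances give recombination frequencies of 0.224 and 0.137 for the two intervals.
With interference 0.37 (so coincidence = 0.63), expected double-crossover frequency = 0.224 × 0.137 × 0.63 = 0.01933.
Expected number = 0.01933 × 1500 = 29.00 ≈ 29.

29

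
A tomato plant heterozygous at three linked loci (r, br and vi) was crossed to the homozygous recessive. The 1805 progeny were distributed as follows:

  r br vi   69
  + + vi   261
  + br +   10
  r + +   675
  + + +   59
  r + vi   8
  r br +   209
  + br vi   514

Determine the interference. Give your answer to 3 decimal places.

The two most frequent reciprocal classes, + br vi and r + +, are the parental types, so the F1 was + br vi / r + +.
The two rarest classes, + br + and r + vi, are the double crossovers. Comparing them with the parentals, only the vi allele has switched, so vi is the middle locus and the order is br – vi – r.
br–vi: (470 + 18)/1805 = 0.2704; vi–r: (128 + 18)/1805 = 0.0809.
Expected DCO frequency = 0.2704 × 0.0809 ≈ 0.02188; observed = 18/1805 ≈ 0.00997.
Coefficient of coincidence = 0.00997/0.02188 ≈ 0.456; interference = 1 − 0.456 = 0.544.

0.544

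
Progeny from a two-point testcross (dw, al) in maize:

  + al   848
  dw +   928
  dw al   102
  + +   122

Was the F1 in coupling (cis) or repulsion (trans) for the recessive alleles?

trans

The two most frequent classes are + al (848) and dw + (928); these are the parental (non-recombinant) types.
So the F1 carried + al on one chromosome and dw + on the other — the recessive alleles are on opposite chromosomes (trans / repulsion).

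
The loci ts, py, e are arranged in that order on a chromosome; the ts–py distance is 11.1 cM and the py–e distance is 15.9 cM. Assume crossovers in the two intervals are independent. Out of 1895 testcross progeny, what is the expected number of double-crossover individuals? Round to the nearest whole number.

33

Map distances give recombination frequencies of 0.111 and 0.159 for the two intervals.
With no interference, expected double-crossover frequency = 0.111 × 0.159 = 0.01765.
Expected number = 0.01765 × 1895 = 33.44 ≈ 33.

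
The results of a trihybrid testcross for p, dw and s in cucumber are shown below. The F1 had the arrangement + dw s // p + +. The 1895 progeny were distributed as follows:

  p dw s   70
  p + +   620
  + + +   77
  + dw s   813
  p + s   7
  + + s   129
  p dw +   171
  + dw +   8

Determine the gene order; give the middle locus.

s

The two rarest classes, + dw + and p + s, are the double crossovers. Comparing them with the parentals, only the s allele has switched, so s is the middle locus and the order is dw – s – p.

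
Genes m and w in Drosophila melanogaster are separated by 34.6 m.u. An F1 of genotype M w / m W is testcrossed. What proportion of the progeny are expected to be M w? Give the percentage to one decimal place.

A map distance of 34.6 m.u. corresponds to a recombination frequency of 0.346.
The F1 is M w / m W, so M w is a parental gamete class with expected frequency (1 − r)/2 = 0.654/2 = 0.3270.
That is 0.3270 = 32.7% of the progeny.

32.7%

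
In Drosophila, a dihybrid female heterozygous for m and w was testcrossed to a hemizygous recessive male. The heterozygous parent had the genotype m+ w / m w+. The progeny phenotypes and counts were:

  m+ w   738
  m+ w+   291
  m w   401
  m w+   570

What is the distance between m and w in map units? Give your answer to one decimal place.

34.6 map units

The recombinant classes are m+ w+ and m w: 291 + 401 = 692.
Recombination frequency = 692/2000 = 0.3460 ≈ 34.6%, i.e. 34.6 map units.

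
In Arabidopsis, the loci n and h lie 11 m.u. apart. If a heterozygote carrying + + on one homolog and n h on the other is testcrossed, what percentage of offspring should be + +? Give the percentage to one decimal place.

44.5%

A map distance of 11 m.u. corresponds to a recombination frequency of 0.110.
The F1 is + + / n h, so + + is a parental gamete class with expected frequency (1 − r)/2 = 0.890/2 = 0.4450.
That is 0.4450 = 44.5% of the progeny.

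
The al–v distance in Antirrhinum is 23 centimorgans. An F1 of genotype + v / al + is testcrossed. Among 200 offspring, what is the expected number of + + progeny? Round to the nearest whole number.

A map distance of 23 centimorgans corresponds to a recombination frequency of 0.230.
The F1 is + v / al +, so + + is a recombinant gamete class with expected frequency r/2 = 0.230/2 = 0.1150.
Expected number = 0.1150 × 200 = 23.00 ≈ 23.

23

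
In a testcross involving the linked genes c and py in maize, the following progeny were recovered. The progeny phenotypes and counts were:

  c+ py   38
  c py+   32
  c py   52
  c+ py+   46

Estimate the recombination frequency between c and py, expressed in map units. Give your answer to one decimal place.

41.7 map units

The two most frequent classes, c+ py+ (46) and c py (52), are the parental types, so the F1 was c+ py+ / c py.
The recombinant classes are c+ py and c py+: 38 + 32 = 70.
Recombination frequency = 70/168 = 0.4167 ≈ 41.7%, i.e. 41.7 map units.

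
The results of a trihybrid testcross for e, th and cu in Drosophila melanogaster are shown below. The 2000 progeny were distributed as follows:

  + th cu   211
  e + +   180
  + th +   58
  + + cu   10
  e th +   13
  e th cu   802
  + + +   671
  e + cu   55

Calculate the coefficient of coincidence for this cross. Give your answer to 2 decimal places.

The two most frequent reciprocal classes, + + + and e th cu, are the parental types, so the F1 was + + + / e th cu.
The two rarest classes, + + cu and e th +, are the double crossovers. Comparing them with the parentals, only the cu allele has switched, so cu is the middle locus and the order is e – cu – th.
e–cu: (391 + 23)/2000 = 0.2070; cu–th: (113 + 23)/2000 = 0.0680.
Expected DCO frequency = 0.2070 × 0.0680 ≈ 0.01408; observed = 23/2000 ≈ 0.01150.
Coefficient of coincidence = 0.01150/0.01408 ≈ 0.82.

0.82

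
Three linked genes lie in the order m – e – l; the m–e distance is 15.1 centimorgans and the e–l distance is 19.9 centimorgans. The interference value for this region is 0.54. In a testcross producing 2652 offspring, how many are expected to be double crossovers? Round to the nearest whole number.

37

Map distances give recombination frequencies of 0.151 and 0.199 for the two intervals.
With interference 0.54 (so coincidence = 0.46), expected double-crossover frequency = 0.151 × 0.199 × 0.46 = 0.01382.
Expected number = 0.01382 × 2652 = 36.66 ≈ 37.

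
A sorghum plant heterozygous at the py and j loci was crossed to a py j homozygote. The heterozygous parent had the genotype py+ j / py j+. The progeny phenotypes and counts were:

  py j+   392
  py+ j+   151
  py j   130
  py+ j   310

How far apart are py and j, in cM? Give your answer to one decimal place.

28.6 cM

The recombinant classes are py+ j+ and py j: 151 + 130 = 281.
Recombination frequency = 281/983 = 0.2859 ≈ 28.6%, i.e. 28.6 cM.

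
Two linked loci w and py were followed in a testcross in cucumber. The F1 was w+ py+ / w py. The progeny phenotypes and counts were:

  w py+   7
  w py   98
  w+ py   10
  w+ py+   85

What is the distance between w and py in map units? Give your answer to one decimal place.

8.5 map units

The recombinant classes are w+ py and w py+: 10 + 7 = 17.
Recombination frequency = 17/200 = 0.0850 ≈ 8.5%, i.e. 8.5 map units.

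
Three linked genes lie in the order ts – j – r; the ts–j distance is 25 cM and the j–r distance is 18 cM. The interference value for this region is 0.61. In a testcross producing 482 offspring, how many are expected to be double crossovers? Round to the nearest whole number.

Map distances give recombination frequencies of 0.250 and 0.180 for the two intervals.
With interference 0.61 (so coincidence = 0.39), expected double-crossover frequency = 0.250 × 0.180 × 0.39 = 0.01755.
Expected number = 0.01755 × 482 = 8.46 ≈ 8.

8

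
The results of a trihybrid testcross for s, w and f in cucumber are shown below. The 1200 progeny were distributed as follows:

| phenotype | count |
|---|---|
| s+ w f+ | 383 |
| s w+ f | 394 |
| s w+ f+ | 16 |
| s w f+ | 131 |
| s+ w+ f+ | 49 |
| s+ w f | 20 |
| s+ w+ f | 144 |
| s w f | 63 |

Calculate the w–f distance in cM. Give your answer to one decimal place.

The two most frequent reciprocal classes, s+ w f+ and s w+ f, are the parental types, so the F1 was s+ w f+ / s w+ f.
The two rarest classes, s+ w f and s w+ f+, are the double crossovers. Comparing them with the parentals, only the f allele has switched, so f is the middle locus and the order is w – f – s.
Crossovers in the w–f interval produce the single-crossover classes s+ w+ f+ and s w f (49 + 63 = 112) plus the double crossovers (36).
RF(w–f) = (112 + 36) / 1200 = 148/1200 = 0.1233 → 12.3 cM.

12.3 cM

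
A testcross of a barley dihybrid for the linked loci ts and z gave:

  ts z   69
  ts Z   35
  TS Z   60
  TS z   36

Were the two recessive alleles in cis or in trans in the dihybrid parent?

cis

The two most frequent classes are TS Z (60) and ts z (69); these are the parental (non-recombinant) types.
So the F1 carried TS Z on one chromosome and ts z on the other — the recessive alleles are on the same chromosome (cis / coupling).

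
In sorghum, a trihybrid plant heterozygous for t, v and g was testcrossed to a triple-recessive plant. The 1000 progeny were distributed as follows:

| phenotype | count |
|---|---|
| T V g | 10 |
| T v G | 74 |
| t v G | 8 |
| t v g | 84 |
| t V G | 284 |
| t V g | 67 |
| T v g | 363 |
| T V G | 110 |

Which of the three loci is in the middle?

v

The two most frequent reciprocal classes, T v g and t V G, are the parental types, so the F1 was T v g / t V G.
The two rarest classes, T V g and t v G, are the double crossovers. Comparing them with the parentals, only the v allele has switched, so v is the middle locus and the order is t – v – g.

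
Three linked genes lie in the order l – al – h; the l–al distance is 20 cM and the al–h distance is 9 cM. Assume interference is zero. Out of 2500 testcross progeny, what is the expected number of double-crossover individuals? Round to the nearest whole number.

45

Map distances give recombination frequencies of 0.200 and 0.090 for the two intervals.
With no interference, expected double-crossover frequency = 0.200 × 0.090 = 0.01800.
Expected number = 0.01800 × 2500 = 45.00 ≈ 45.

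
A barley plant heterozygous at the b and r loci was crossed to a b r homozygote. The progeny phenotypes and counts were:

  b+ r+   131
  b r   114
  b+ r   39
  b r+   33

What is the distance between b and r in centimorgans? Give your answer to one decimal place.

22.7 centimorgans

The two most frequent classes, b+ r+ (131) and b r (114), are the parental types, so the F1 was b+ r+ / b r.
The recombinant classes are b+ r and b r+: 39 + 33 = 72.
Recombination frequency = 72/317 = 0.2271 ≈ 22.7%, i.e. 22.7 centimorgans.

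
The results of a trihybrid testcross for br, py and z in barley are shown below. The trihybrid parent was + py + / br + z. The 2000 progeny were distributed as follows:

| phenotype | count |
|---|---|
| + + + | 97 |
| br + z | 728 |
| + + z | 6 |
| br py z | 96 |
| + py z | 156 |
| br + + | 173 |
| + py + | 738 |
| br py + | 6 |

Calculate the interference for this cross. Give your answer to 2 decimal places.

0.66

The two rarest classes, br py + and + + z, are the double crossovers. Comparing them with the parentals, only the br allele has switched, so br is the middle locus and the order is py – br – z.
py–br: (193 + 12)/2000 = 0.1025; br–z: (329 + 12)/2000 = 0.1705.
Expected DCO frequency = 0.1025 × 0.1705 ≈ 0.01748; observed = 12/2000 ≈ 0.00600.
Coefficient of coincidence = 0.00600/0.01748 ≈ 0.34; interference = 1 − 0.34 = 0.66.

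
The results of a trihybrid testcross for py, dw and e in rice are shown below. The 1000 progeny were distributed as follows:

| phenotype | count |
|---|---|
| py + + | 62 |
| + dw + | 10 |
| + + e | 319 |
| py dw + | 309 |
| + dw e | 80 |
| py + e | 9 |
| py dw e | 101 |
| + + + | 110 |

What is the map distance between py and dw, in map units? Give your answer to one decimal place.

The two most frequent reciprocal classes, + + e and py dw +, are the parental types, so the F1 was + + e / py dw +.
The two rarest classes, py + e and + dw +, are the double crossovers. Comparing them with the parentals, only the py allele has switched, so py is the middle locus and the order is e – py – dw.
Crossovers in the py–dw interval produce the single-crossover classes + dw e and py + + (80 + 62 = 142) plus the double crossovers (19).
RF(py–dw) = (142 + 19) / 1000 = 161/1000 = 0.1610 → 16.1 map units.

16.1 map units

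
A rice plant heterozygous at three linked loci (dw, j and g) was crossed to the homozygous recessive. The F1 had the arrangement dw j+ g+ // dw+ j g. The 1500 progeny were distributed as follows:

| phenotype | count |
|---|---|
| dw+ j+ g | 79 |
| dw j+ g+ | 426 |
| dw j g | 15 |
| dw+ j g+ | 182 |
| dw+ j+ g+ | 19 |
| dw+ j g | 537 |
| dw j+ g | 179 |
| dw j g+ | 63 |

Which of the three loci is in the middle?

dw

The two rarest classes, dw+ j+ g+ and dw j g, are the double crossovers. Comparing them with the parentals, only the dw allele has switched, so dw is the middle locus and the order is g – dw – j.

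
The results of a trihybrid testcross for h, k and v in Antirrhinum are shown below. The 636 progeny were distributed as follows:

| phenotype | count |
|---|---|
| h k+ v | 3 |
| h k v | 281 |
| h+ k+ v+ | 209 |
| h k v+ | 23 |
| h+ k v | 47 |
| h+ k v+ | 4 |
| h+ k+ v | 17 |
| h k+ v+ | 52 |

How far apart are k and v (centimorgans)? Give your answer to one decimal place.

The two most frequent reciprocal classes, h+ k+ v+ and h k v, are the parental types, so the F1 was h+ k+ v+ / h k v.
The two rarest classes, h+ k v+ and h k+ v, are the double crossovers. Comparing them with the parentals, only the k allele has switched, so k is the middle locus and the order is v – k – h.
Crossovers in the v–k interval produce the single-crossover classes h+ k+ v and h k v+ (17 + 23 = 40) plus the double crossovers (7).
RF(v–k) = (40 + 7) / 636 = 47/636 = 0.0739 → 7.4 centimorgans.

7.4 centimorgans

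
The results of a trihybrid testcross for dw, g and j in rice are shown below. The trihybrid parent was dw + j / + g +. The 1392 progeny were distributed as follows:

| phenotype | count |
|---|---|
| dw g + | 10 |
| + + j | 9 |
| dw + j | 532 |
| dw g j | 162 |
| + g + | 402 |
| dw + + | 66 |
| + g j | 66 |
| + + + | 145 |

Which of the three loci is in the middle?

The two rarest classes, + + j and dw g +, are the double crossovers. Comparing them with the parentals, only the dw allele has switched, so dw is the middle locus and the order is g – dw – j.

dw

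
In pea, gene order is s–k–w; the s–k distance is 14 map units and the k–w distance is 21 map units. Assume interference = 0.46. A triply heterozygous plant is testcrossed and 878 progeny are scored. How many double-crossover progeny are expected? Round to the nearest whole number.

Map distances give recombination frequencies of 0.140 and 0.210 for the two intervals.
With interference 0.46 (so coincidence = 0.54), expected double-crossover frequency = 0.140 × 0.210 × 0.54 = 0.01588.
Expected number = 0.01588 × 878 = 13.94 ≈ 14.

14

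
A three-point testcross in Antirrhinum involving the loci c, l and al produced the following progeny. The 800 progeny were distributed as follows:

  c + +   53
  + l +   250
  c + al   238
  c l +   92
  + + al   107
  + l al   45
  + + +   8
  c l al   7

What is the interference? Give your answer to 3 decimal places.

The two most frequent reciprocal classes, c + al and + l +, are the parental types, so the F1 was c + al / + l +.
The two rarest classes, c l al and + + +, are the double crossovers. Comparing them with the parentals, only the l allele has switched, so l is the middle locus and the order is c – l – al.
c–l: (199 + 15)/800 = 0.2675; l–al: (98 + 15)/800 = 0.1412.
Expected DCO frequency = 0.2675 × 0.1412 ≈ 0.03777; observed = 15/800 ≈ 0.01875.
Coefficient of coincidence = 0.01875/0.03777 ≈ 0.496; interference = 1 − 0.496 = 0.504.

0.504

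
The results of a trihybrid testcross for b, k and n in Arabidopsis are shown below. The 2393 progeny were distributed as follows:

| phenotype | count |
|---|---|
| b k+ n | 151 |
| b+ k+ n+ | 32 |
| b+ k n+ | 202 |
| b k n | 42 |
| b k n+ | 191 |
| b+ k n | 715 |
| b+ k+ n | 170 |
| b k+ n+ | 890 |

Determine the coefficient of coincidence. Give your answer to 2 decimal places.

0.95

The two most frequent reciprocal classes, b+ k n and b k+ n+, are the parental types, so the F1 was b+ k n / b k+ n+.
The two rarest classes, b k n and b+ k+ n+, are the double crossovers. Comparing them with the parentals, only the b allele has switched, so b is the middle locus and the order is n – b – k.
n–b: (353 + 74)/2393 = 0.1784; b–k: (361 + 74)/2393 = 0.1818.
Expected DCO frequency = 0.1784 × 0.1818 ≈ 0.03243; observed = 74/2393 ≈ 0.03092.
Coefficient of coincidence = 0.03092/0.03243 ≈ 0.95.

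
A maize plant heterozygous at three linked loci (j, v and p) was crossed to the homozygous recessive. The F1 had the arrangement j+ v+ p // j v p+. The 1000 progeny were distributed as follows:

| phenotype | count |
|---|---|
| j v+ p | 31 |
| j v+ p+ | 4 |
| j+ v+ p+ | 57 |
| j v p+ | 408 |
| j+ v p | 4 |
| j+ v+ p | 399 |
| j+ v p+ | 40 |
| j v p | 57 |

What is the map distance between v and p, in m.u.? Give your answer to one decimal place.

12.2 m.u.

The two rarest classes, j+ v p and j v+ p+, are the double crossovers. Comparing them with the parentals, only the v allele has switched, so v is the middle locus and the order is j – v – p.
Crossovers in the v–p interval produce the single-crossover classes j+ v+ p+ and j v p (57 + 57 = 114) plus the double crossovers (8).
RF(v–p) = (114 + 8) / 1000 = 122/1000 = 0.1220 → 12.2 m.u.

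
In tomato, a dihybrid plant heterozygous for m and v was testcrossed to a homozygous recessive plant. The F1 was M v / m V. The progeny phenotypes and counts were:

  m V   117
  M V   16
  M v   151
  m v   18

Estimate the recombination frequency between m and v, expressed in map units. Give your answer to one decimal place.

The recombinant classes are M V and m v: 16 + 18 = 34.
Recombination frequency = 34/302 = 0.1126 ≈ 11.3%, i.e. 11.3 map units.

11.3 map units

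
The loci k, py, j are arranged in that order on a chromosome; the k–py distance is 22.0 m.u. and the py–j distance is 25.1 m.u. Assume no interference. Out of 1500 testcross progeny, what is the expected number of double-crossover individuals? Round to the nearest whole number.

Map distances give recombination frequencies of 0.220 and 0.251 for the two intervals.
With no interference, expected double-crossover frequency = 0.220 × 0.251 = 0.05522.
Expected number = 0.05522 × 1500 = 82.83 ≈ 83.

83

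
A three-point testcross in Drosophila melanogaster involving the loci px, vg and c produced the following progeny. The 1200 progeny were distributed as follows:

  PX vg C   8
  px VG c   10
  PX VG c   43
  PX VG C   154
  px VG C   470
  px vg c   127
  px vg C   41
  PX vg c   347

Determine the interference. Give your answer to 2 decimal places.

0.29

The two most frequent reciprocal classes, px VG C and PX vg c, are the parental types, so the F1 was px VG C / PX vg c.
The two rarest classes, px VG c and PX vg C, are the double crossovers. Comparing them with the parentals, only the c allele has switched, so c is the middle locus and the order is px – c – vg.
px–c: (281 + 18)/1200 = 0.2492; c–vg: (84 + 18)/1200 = 0.0850.
Expected DCO frequency = 0.2492 × 0.0850 ≈ 0.02118; observed = 18/1200 ≈ 0.01500.
Coefficient of coincidence = 0.01500/0.02118 ≈ 0.71; interference = 1 − 0.71 = 0.29.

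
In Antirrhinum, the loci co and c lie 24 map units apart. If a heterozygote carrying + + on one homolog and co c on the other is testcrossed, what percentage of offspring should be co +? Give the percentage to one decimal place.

12.0%

A map distance of 24 map units corresponds to a recombination frequency of 0.240.
The F1 is + + / co c, so co + is a recombinant gamete class with expected frequency r/2 = 0.240/2 = 0.1200.
That is 0.1200 = 12.0% of the progeny.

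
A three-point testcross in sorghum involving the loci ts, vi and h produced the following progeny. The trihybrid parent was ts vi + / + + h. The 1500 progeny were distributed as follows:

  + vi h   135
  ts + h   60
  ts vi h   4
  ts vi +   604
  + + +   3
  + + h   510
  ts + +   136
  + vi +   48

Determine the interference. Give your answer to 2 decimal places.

The two rarest classes, ts vi h and + + +, are the double crossovers. Comparing them with the parentals, only the h allele has switched, so h is the middle locus and the order is vi – h – ts.
vi–h: (271 + 7)/1500 = 0.1853; h–ts: (108 + 7)/1500 = 0.0767.
Expected DCO frequency = 0.1853 × 0.0767 ≈ 0.01421; observed = 7/1500 ≈ 0.00467.
Coefficient of coincidence = 0.00467/0.01421 ≈ 0.33; interference = 1 − 0.33 = 0.67.

0.67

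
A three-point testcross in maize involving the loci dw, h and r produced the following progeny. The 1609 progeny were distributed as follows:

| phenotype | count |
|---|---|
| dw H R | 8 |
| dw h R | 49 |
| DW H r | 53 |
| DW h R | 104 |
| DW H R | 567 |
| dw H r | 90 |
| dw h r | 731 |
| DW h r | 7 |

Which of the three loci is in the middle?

dw

The two most frequent reciprocal classes, dw h r and DW H R, are the parental types, so the F1 was dw h r / DW H R.
The two rarest classes, DW h r and dw H R, are the double crossovers. Comparing them with the parentals, only the dw allele has switched, so dw is the middle locus and the order is r – dw – h.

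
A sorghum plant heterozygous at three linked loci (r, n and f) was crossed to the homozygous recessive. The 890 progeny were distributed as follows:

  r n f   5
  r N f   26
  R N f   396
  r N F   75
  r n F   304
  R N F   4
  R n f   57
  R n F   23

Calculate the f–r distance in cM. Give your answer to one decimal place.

The two most frequent reciprocal classes, r n F and R N f, are the parental types, so the F1 was r n F / R N f.
The two rarest classes, r n f and R N F, are the double crossovers. Comparing them with the parentals, only the f allele has switched, so f is the middle locus and the order is r – f – n.
Crossovers in the r–f interval produce the single-crossover classes R n F and r N f (23 + 26 = 49) plus the double crossovers (9).
RF(r–f) = (49 + 9) / 890 = 58/890 = 0.0652 → 6.5 cM.

6.5 cM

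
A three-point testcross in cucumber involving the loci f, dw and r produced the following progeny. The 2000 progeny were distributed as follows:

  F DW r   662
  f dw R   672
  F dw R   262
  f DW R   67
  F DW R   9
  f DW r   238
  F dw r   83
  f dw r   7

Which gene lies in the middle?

The two most frequent reciprocal classes, f dw R and F DW r, are the parental types, so the F1 was f dw R / F DW r.
The two rarest classes, f dw r and F DW R, are the double crossovers. Comparing them with the parentals, only the r allele has switched, so r is the middle locus and the order is dw – r – f.

r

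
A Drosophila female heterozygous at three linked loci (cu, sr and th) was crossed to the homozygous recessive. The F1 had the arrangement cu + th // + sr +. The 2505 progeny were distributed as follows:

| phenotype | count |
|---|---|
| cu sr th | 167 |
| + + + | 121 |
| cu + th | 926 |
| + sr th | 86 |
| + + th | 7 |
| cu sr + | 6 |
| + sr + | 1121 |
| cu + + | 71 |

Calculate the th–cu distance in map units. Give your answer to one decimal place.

6.8 map units

The two rarest classes, + + th and cu sr +, are the double crossovers. Comparing them with the parentals, only the cu allele has switched, so cu is the middle locus and the order is sr – cu – th.
Crossovers in the cu–th interval produce the single-crossover classes cu + + and + sr th (71 + 86 = 157) plus the double crossovers (13).
RF(cu–th) = (157 + 13) / 2505 = 170/2505 = 0.0679 → 6.8 map units.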